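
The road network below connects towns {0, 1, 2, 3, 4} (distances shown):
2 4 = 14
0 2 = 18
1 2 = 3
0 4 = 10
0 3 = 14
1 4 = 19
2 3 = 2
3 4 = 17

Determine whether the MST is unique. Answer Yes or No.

No

Kruskal: consider edges lightest-first.
2 3 (2): add — endpoints in different components.
1 2 (3): add — endpoints in different components.
0 4 (10): add — endpoints in different components.
0 3 (14): add — endpoints in different components.
Non-tree edge 2 4 has weight 14, equal to the heaviest edge on its tree cycle — swapping gives another MST of the same weight. Not unique.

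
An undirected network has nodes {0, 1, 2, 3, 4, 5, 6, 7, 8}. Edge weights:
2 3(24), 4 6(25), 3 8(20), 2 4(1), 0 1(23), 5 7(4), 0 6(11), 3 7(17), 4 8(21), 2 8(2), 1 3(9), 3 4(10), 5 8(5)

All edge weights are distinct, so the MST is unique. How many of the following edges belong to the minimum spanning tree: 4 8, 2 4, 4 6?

1

Kruskal: consider edges lightest-first.
2 4 (1): add — endpoints in different components.
2 8 (2): add — endpoints in different components.
5 7 (4): add — endpoints in different components.
5 8 (5): add — endpoints in different components.
1 3 (9): add — endpoints in different components.
3 4 (10): add — endpoints in different components.
0 6 (11): add — endpoints in different components.
3 7 (17): skip — 3 and 7 already connected.
3 8 (20): skip — 3 and 8 already connected.
4 8 (21): skip — 4 and 8 already connected.
0 1 (23): add — endpoints in different components.
MST edge set: {2 4, 2 8, 5 7, 5 8, 1 3, 3 4, 0 6, 0 1}.
Of the listed edges, {2 4} are in the MST → 1.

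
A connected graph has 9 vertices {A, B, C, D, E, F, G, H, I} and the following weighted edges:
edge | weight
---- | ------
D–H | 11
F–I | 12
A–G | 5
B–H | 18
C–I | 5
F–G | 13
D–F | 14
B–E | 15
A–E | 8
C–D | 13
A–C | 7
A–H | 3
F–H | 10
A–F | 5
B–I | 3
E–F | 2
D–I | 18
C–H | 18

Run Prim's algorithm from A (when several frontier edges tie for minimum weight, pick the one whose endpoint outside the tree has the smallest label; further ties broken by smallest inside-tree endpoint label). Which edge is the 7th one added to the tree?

B-I

Prim's algorithm from A:
Step 1: cheapest edge leaving the tree is A–H (3); add H.
Step 2: cheapest edge leaving the tree is A–F (5); add F.
Step 3: cheapest edge leaving the tree is E–F (2); add E.
Step 4: cheapest edge leaving the tree is A–G (5); add G.
Step 5: cheapest edge leaving the tree is A–C (7); add C.
Step 6: cheapest edge leaving the tree is C–I (5); add I.
Step 7: cheapest edge leaving the tree is B–I (3); add B.
Step 8: cheapest edge leaving the tree is D–H (11); add D.
The 7th edge added is B–I.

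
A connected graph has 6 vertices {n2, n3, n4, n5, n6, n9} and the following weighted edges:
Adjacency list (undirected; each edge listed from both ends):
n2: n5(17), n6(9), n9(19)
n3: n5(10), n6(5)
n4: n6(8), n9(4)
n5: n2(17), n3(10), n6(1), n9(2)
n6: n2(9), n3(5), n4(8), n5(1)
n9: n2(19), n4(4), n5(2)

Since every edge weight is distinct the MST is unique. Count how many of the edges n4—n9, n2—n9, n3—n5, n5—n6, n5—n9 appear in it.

3

Kruskal: consider edges lightest-first.
n5—n6 (1): add. Components now {n9} {n2} {n5,n6} {n4} {n3}
n5—n9 (2): add. Components now {n5,n6,n9} {n2} {n4} {n3}
n4—n9 (4): add. Components now {n4,n5,n6,n9} {n2} {n3}
n3—n6 (5): add. Components now {n3,n4,n5,n6,n9} {n2}
n4—n6 (8): skip — n6 and n4 already connected.
n2—n6 (9): add. Components now {n2,n3,n4,n5,n6,n9}
MST edge set: {n5—n6, n5—n9, n4—n9, n3—n6, n2—n6}.
Of the listed edges, {n4—n9, n5—n6, n5—n9} are in the MST → 3.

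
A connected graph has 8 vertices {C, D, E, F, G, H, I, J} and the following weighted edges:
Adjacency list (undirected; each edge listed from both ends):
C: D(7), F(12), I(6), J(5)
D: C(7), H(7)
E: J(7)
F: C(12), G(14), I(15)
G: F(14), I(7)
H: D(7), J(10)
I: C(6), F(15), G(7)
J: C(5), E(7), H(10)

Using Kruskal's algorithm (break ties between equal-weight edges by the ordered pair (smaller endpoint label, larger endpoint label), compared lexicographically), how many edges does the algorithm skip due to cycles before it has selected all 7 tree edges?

Kruskal's algorithm — process edges by increasing weight (ties by edge label):
C-J (5): add — endpoints in different components.
C-I (6): add — endpoints in different components.
C-D (7): add — endpoints in different components.
D-H (7): add — endpoints in different components.
E-J (7): add — endpoints in different components.
G-I (7): add — endpoints in different components.
H-J (10): skip — H and J already connected.
C-F (12): add — endpoints in different components.
Edges rejected before the tree was complete: 1.

1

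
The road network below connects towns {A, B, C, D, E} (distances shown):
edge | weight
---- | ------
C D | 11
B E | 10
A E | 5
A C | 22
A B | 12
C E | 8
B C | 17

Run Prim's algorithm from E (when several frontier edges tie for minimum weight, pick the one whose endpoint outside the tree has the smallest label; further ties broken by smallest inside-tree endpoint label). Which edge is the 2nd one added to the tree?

Grow the tree from E using Prim:
Step 1: cheapest edge leaving the tree is A E (5); add A.
Step 2: cheapest edge leaving the tree is C E (8); add C.
Step 3: cheapest edge leaving the tree is B E (10); add B.
Step 4: cheapest edge leaving the tree is C D (11); add D.
The 2nd edge added is C E.

C-E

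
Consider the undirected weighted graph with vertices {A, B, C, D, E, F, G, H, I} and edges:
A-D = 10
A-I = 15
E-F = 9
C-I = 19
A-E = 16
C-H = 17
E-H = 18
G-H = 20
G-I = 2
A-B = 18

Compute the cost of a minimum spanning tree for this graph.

105

Prim, starting at G.
Step 1: frontier [G-I 2, G-H 20] → take G-I (2); add I.
Step 2: frontier [G-H 20, A-I 15, C-I 19] → take A-I (15); add A.
Step 3: frontier [A-D 10, A-E 16, A-B 18, G-H 20, C-I 19] → take A-D (10); add D.
Step 4: frontier [A-E 16, A-B 18, G-H 20, C-I 19] → take A-E (16); add E.
Step 5: frontier [A-B 18, E-F 9, E-H 18, G-H 20, C-I 19] → take E-F (9); add F.
Step 6: frontier [A-B 18, E-H 18, G-H 20, C-I 19] → take A-B (18); add B.
Step 7: frontier [E-H 18, G-H 20, C-I 19] → take E-H (18); add H.
Step 8: frontier [C-H 17, C-I 19] → take C-H (17); add C.
MST edges: G-I, A-I, A-D, A-E, E-F, A-B, E-H, C-H; total weight 2+15+10+16+9+18+18+17 = 105.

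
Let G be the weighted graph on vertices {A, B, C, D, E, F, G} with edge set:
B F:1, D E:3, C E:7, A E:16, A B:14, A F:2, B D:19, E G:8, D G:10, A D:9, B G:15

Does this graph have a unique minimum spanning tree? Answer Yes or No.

Sort edges by weight, then run Kruskal:
B F (1): add. Components now {A} {B,F} {C} {D} {E} {G}
A F (2): add. Components now {A,B,F} {C} {D} {E} {G}
D E (3): add. Components now {A,B,F} {C} {D,E} {G}
C E (7): add. Components now {A,B,F} {C,D,E} {G}
E G (8): add. Components now {A,B,F} {C,D,E,G}
A D (9): add. Components now {A,B,C,D,E,F,G}
Every non-tree edge has weight strictly greater than the heaviest edge on the tree path between its endpoints, so the MST is unique.

Yes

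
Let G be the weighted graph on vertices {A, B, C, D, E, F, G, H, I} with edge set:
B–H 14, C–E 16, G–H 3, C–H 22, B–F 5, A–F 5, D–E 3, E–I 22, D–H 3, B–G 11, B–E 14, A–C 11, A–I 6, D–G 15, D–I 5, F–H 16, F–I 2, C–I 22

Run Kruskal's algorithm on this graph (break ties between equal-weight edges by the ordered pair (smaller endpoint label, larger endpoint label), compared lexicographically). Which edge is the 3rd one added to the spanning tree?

D-H

Sort edges by weight, then run Kruskal:
F–I (2): add — endpoints in different components.
D–E (3): add — endpoints in different components.
D–H (3): add — endpoints in different components.
G–H (3): add — endpoints in different components.
A–F (5): add — endpoints in different components.
B–F (5): add — endpoints in different components.
D–I (5): add — endpoints in different components.
A–I (6): skip — A and I already connected.
A–C (11): add — endpoints in different components.
The 3rd edge added is D–H.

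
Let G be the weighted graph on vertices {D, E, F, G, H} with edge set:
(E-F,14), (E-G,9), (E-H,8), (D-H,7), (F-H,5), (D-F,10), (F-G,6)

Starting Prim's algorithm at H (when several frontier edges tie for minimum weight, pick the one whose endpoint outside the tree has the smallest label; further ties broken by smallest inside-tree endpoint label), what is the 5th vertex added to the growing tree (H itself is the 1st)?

Prim, starting at H.
Step 1: cheapest edge leaving the tree is F-H (5); add F.
Step 2: cheapest edge leaving the tree is F-G (6); add G.
Step 3: cheapest edge leaving the tree is D-H (7); add D.
Step 4: cheapest edge leaving the tree is E-H (8); add E.
Vertex order: H, F, G, D, E. The 5th vertex is E.

E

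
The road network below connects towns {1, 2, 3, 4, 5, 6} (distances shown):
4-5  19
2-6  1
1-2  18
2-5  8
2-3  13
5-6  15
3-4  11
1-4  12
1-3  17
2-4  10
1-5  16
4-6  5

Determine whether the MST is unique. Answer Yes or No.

Kruskal's algorithm — process edges by increasing weight (ties by edge label):
2-6 (1): add — endpoints in different components.
4-6 (5): add — endpoints in different components.
2-5 (8): add — endpoints in different components.
2-4 (10): skip — 2 and 4 already connected.
3-4 (11): add — endpoints in different components.
1-4 (12): add — endpoints in different components.
Every non-tree edge has weight strictly greater than the heaviest edge on the tree path between its endpoints, so the MST is unique.

Yes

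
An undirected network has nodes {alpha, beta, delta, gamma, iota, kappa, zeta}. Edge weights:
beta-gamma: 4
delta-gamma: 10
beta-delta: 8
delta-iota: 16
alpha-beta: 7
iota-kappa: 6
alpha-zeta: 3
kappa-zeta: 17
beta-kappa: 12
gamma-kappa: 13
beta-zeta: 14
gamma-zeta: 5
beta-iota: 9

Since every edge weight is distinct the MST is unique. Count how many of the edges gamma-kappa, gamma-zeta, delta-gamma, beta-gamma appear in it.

2

Sort edges by weight, then run Kruskal:
alpha-zeta (3): add. Components now {alpha,zeta} {delta} {beta} {iota} {gamma} {kappa}
beta-gamma (4): add. Components now {alpha,zeta} {delta} {beta,gamma} {iota} {kappa}
gamma-zeta (5): add. Components now {alpha,beta,gamma,zeta} {delta} {iota} {kappa}
iota-kappa (6): add. Components now {alpha,beta,gamma,zeta} {delta} {iota,kappa}
alpha-beta (7): skip — alpha and beta already connected.
beta-delta (8): add. Components now {alpha,beta,delta,gamma,zeta} {iota,kappa}
beta-iota (9): add. Components now {alpha,beta,delta,gamma,iota,kappa,zeta}
MST edge set: {alpha-zeta, beta-gamma, gamma-zeta, iota-kappa, beta-delta, beta-iota}.
Of the listed edges, {gamma-zeta, beta-gamma} are in the MST → 2.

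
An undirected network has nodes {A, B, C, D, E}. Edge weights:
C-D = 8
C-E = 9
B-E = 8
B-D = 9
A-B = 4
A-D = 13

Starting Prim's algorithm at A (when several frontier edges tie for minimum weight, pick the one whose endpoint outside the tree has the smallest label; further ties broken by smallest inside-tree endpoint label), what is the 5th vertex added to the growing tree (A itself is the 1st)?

Grow the tree from A using Prim:
Step 1: frontier [A-B 4, A-D 13] → take A-B (4); add B.
Step 2: frontier [A-D 13, B-E 8, B-D 9] → take B-E (8); add E.
Step 3: frontier [A-D 13, B-D 9, C-E 9] → take C-E (9); add C.
Step 4: frontier [A-D 13, B-D 9, C-D 8] → take C-D (8); add D.
Vertex order: A, B, E, C, D. The 5th vertex is D.

D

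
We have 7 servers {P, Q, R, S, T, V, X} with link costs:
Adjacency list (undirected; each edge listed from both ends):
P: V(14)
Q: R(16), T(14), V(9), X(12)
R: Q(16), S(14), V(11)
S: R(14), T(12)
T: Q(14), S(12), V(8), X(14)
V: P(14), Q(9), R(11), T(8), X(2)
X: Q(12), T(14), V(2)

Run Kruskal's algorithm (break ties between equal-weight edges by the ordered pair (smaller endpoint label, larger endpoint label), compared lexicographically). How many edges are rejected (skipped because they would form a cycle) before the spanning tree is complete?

1

Kruskal: consider edges lightest-first.
V—X (2): add — endpoints in different components.
T—V (8): add — endpoints in different components.
Q—V (9): add — endpoints in different components.
R—V (11): add — endpoints in different components.
Q—X (12): skip — X and Q already connected.
S—T (12): add — endpoints in different components.
P—V (14): add — endpoints in different components.
Edges rejected before the tree was complete: 1.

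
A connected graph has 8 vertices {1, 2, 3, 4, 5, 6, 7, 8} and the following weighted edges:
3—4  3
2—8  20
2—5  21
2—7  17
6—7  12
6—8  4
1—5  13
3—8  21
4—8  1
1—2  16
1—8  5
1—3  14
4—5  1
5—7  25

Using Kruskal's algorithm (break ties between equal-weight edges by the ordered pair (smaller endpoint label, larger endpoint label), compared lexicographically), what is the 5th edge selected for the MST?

1-8

Kruskal: consider edges lightest-first.
4—5 (1): add — endpoints in different components.
4—8 (1): add — endpoints in different components.
3—4 (3): add — endpoints in different components.
6—8 (4): add — endpoints in different components.
1—8 (5): add — endpoints in different components.
6—7 (12): add — endpoints in different components.
1—5 (13): skip — 1 and 5 already connected.
1—3 (14): skip — 1 and 3 already connected.
1—2 (16): add — endpoints in different components.
The 5th edge added is 1—8.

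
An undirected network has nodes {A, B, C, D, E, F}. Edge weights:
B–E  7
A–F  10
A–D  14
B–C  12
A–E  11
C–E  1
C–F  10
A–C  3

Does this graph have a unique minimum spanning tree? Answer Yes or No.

No

Kruskal's algorithm — process edges by increasing weight (ties by edge label):
C–E (1): add — endpoints in different components.
A–C (3): add — endpoints in different components.
B–E (7): add — endpoints in different components.
A–F (10): add — endpoints in different components.
C–F (10): skip — C and F already connected.
A–E (11): skip — A and E already connected.
B–C (12): skip — B and C already connected.
A–D (14): add — endpoints in different components.
Non-tree edge C–F has weight 10, equal to the heaviest edge on its tree cycle — swapping gives another MST of the same weight. Not unique.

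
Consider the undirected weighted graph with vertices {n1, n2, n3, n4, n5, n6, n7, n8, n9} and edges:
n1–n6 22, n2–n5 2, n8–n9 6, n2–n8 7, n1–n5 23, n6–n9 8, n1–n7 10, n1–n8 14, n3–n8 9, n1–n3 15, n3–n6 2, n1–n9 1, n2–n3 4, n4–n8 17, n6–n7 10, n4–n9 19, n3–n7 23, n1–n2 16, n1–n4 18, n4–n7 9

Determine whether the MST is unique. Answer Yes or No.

No

Sort edges by weight, then run Kruskal:
n1–n9 (1): add — endpoints in different components.
n2–n5 (2): add — endpoints in different components.
n3–n6 (2): add — endpoints in different components.
n2–n3 (4): add — endpoints in different components.
n8–n9 (6): add — endpoints in different components.
n2–n8 (7): add — endpoints in different components.
n6–n9 (8): skip — n9 and n6 already connected.
n3–n8 (9): skip — n3 and n8 already connected.
n4–n7 (9): add — endpoints in different components.
n1–n7 (10): add — endpoints in different components.
Non-tree edge n6–n7 has weight 10, equal to the heaviest edge on its tree cycle — swapping gives another MST of the same weight. Not unique.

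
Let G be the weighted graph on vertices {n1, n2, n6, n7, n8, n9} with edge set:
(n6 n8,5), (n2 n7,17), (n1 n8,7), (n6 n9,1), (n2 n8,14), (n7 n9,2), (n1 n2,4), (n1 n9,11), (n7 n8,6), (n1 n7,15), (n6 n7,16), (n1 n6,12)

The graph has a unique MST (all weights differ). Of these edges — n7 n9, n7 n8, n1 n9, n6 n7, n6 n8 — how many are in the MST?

Kruskal's algorithm — process edges by increasing weight (ties by edge label):
n6 n9 (1): add. Components now {n1} {n7} {n6,n9} {n2} {n8}
n7 n9 (2): add. Components now {n1} {n6,n7,n9} {n2} {n8}
n1 n2 (4): add. Components now {n1,n2} {n6,n7,n9} {n8}
n6 n8 (5): add. Components now {n1,n2} {n6,n7,n8,n9}
n7 n8 (6): skip — n7 and n8 already connected.
n1 n8 (7): add. Components now {n1,n2,n6,n7,n8,n9}
MST edge set: {n6 n9, n7 n9, n1 n2, n6 n8, n1 n8}.
Of the listed edges, {n7 n9, n6 n8} are in the MST → 2.

2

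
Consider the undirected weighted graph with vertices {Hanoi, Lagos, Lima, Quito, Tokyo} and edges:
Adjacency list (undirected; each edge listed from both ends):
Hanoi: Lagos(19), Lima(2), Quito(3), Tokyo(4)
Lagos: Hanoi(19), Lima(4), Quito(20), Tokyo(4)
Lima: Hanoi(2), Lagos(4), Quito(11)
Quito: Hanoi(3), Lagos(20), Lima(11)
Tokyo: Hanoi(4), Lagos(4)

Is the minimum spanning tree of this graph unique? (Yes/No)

Kruskal: consider edges lightest-first.
Hanoi-Lima (2): add. Components now {Hanoi,Lima} {Quito} {Lagos} {Tokyo}
Hanoi-Quito (3): add. Components now {Hanoi,Lima,Quito} {Lagos} {Tokyo}
Hanoi-Tokyo (4): add. Components now {Hanoi,Lima,Quito,Tokyo} {Lagos}
Lagos-Lima (4): add. Components now {Hanoi,Lagos,Lima,Quito,Tokyo}
Non-tree edge Lagos-Tokyo has weight 4, equal to the heaviest edge on its tree cycle — swapping gives another MST of the same weight. Not unique.

No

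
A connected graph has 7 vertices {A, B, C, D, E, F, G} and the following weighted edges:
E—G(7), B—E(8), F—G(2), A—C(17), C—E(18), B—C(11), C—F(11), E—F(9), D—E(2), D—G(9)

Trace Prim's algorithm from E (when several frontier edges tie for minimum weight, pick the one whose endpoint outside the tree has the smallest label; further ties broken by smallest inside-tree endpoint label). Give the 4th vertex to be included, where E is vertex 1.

Prim, starting at E.
Step 1: frontier [D—E 2, E—G 7, B—E 8, E—F 9, C—E 18] → take D—E (2); add D.
Step 2: frontier [D—G 9, E—G 7, B—E 8, E—F 9, C—E 18] → take E—G (7); add G.
Step 3: frontier [B—E 8, E—F 9, C—E 18, F—G 2] → take F—G (2); add F.
Step 4: frontier [B—E 8, C—E 18, C—F 11] → take B—E (8); add B.
Step 5: frontier [B—C 11, C—E 18, C—F 11] → take B—C (11); add C.
Step 6: frontier [A—C 17] → take A—C (17); add A.
Vertex order: E, D, G, F, B, C, A. The 4th vertex is F.

F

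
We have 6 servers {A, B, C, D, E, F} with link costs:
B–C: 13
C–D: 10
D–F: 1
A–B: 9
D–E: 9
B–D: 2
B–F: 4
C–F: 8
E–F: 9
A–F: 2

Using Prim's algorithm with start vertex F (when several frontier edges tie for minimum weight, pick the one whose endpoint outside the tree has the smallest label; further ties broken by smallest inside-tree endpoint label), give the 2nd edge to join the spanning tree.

A-F

Prim, starting at F.
Step 1: cheapest edge leaving the tree is D–F (1); add D.
Step 2: cheapest edge leaving the tree is A–F (2); add A.
Step 3: cheapest edge leaving the tree is B–D (2); add B.
Step 4: cheapest edge leaving the tree is C–F (8); add C.
Step 5: cheapest edge leaving the tree is D–E (9); add E.
The 2nd edge added is A–F.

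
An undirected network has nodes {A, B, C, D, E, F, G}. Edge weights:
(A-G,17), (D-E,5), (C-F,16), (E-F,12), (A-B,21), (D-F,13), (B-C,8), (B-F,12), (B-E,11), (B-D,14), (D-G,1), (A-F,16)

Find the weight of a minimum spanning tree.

53

Kruskal: consider edges lightest-first.
D-G (1): add — endpoints in different components.
D-E (5): add — endpoints in different components.
B-C (8): add — endpoints in different components.
B-E (11): add — endpoints in different components.
B-F (12): add — endpoints in different components.
E-F (12): skip — E and F already connected.
D-F (13): skip — D and F already connected.
B-D (14): skip — B and D already connected.
A-F (16): add — endpoints in different components.
MST edges: D-G, D-E, B-C, B-E, B-F, A-F; total weight 1+5+8+11+12+16 = 53.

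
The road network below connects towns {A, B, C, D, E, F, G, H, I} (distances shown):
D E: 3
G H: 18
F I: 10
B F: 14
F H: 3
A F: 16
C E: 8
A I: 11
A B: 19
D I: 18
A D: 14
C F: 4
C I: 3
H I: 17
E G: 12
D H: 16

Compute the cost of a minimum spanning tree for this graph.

58

Kruskal: consider edges lightest-first.
C I (3): add — endpoints in different components.
D E (3): add — endpoints in different components.
F H (3): add — endpoints in different components.
C F (4): add — endpoints in different components.
C E (8): add — endpoints in different components.
F I (10): skip — F and I already connected.
A I (11): add — endpoints in different components.
E G (12): add — endpoints in different components.
A D (14): skip — A and D already connected.
B F (14): add — endpoints in different components.
MST edges: C I, D E, F H, C F, C E, A I, E G, B F; total weight 3+3+3+4+8+11+12+14 = 58.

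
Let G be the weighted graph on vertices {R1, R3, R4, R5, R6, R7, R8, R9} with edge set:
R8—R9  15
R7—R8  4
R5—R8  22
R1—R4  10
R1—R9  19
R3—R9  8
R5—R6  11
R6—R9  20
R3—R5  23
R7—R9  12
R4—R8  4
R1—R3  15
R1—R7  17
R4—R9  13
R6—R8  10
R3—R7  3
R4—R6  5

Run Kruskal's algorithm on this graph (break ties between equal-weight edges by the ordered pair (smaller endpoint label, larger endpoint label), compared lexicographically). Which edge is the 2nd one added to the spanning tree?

R4-R8

Kruskal: consider edges lightest-first.
R3—R7 (3): add — endpoints in different components.
R4—R8 (4): add — endpoints in different components.
R7—R8 (4): add — endpoints in different components.
R4—R6 (5): add — endpoints in different components.
R3—R9 (8): add — endpoints in different components.
R1—R4 (10): add — endpoints in different components.
R6—R8 (10): skip — R8 and R6 already connected.
R5—R6 (11): add — endpoints in different components.
The 2nd edge added is R4—R8.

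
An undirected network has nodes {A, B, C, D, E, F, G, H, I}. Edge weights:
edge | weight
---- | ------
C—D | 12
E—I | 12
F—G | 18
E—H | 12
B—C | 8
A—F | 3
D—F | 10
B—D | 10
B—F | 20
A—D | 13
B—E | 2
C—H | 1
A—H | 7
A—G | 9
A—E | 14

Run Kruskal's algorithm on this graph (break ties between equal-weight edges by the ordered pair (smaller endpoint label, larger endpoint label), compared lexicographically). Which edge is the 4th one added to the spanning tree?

Kruskal's algorithm — process edges by increasing weight (ties by edge label):
C—H (1): add — endpoints in different components.
B—E (2): add — endpoints in different components.
A—F (3): add — endpoints in different components.
A—H (7): add — endpoints in different components.
B—C (8): add — endpoints in different components.
A—G (9): add — endpoints in different components.
B—D (10): add — endpoints in different components.
D—F (10): skip — D and F already connected.
C—D (12): skip — C and D already connected.
E—H (12): skip — E and H already connected.
E—I (12): add — endpoints in different components.
The 4th edge added is A—H.

A-H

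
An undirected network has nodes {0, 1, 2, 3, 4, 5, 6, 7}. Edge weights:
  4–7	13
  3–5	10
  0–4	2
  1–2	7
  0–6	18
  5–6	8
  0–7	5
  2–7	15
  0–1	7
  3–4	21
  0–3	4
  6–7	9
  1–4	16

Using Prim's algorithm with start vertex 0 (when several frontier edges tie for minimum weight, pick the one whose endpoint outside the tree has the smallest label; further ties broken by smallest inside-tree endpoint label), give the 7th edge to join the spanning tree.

5-6

Prim's algorithm from 0:
Step 1: cheapest edge leaving the tree is 0–4 (2); add 4.
Step 2: cheapest edge leaving the tree is 0–3 (4); add 3.
Step 3: cheapest edge leaving the tree is 0–7 (5); add 7.
Step 4: cheapest edge leaving the tree is 0–1 (7); add 1.
Step 5: cheapest edge leaving the tree is 1–2 (7); add 2.
Step 6: cheapest edge leaving the tree is 6–7 (9); add 6.
Step 7: cheapest edge leaving the tree is 5–6 (8); add 5.
The 7th edge added is 5–6.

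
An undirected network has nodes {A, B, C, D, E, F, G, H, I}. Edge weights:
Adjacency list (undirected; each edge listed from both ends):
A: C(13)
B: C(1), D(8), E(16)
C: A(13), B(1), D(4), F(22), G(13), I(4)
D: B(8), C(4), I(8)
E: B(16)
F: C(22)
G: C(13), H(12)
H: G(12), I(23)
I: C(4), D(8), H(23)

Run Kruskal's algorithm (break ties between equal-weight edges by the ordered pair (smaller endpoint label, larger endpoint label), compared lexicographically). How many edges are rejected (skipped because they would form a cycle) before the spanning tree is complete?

2

Sort edges by weight, then run Kruskal:
B C (1): add — endpoints in different components.
C D (4): add — endpoints in different components.
C I (4): add — endpoints in different components.
B D (8): skip — B and D already connected.
D I (8): skip — D and I already connected.
G H (12): add — endpoints in different components.
A C (13): add — endpoints in different components.
C G (13): add — endpoints in different components.
B E (16): add — endpoints in different components.
C F (22): add — endpoints in different components.
Edges rejected before the tree was complete: 2.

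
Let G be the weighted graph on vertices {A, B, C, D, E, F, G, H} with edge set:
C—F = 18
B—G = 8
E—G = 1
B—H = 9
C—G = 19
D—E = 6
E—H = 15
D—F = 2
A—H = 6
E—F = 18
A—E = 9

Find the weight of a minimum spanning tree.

50

Sort edges by weight, then run Kruskal:
E—G (1): add — endpoints in different components.
D—F (2): add — endpoints in different components.
A—H (6): add — endpoints in different components.
D—E (6): add — endpoints in different components.
B—G (8): add — endpoints in different components.
A—E (9): add — endpoints in different components.
B—H (9): skip — B and H already connected.
E—H (15): skip — E and H already connected.
C—F (18): add — endpoints in different components.
MST edges: E—G, D—F, A—H, D—E, B—G, A—E, C—F; total weight 1+2+6+6+8+9+18 = 50.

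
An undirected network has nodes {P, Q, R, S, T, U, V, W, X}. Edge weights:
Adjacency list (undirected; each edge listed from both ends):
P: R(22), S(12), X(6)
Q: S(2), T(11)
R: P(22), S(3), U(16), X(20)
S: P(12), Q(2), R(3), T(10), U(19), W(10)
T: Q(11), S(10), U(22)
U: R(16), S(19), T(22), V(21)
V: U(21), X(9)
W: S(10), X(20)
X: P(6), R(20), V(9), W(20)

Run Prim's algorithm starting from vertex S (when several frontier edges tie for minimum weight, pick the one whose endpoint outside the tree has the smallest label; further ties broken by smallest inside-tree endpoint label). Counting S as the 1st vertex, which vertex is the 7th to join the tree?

X

Prim, starting at S.
Step 1: cheapest edge leaving the tree is Q-S (2); add Q.
Step 2: cheapest edge leaving the tree is R-S (3); add R.
Step 3: cheapest edge leaving the tree is S-T (10); add T.
Step 4: cheapest edge leaving the tree is S-W (10); add W.
Step 5: cheapest edge leaving the tree is P-S (12); add P.
Step 6: cheapest edge leaving the tree is P-X (6); add X.
Step 7: cheapest edge leaving the tree is V-X (9); add V.
Step 8: cheapest edge leaving the tree is R-U (16); add U.
Vertex order: S, Q, R, T, W, P, X, V, U. The 7th vertex is X.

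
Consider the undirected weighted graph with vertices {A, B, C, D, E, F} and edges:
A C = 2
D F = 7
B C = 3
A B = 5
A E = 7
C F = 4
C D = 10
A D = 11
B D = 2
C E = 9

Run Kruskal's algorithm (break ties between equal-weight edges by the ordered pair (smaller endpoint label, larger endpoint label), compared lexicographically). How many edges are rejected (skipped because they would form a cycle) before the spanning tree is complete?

1

Kruskal's algorithm — process edges by increasing weight (ties by edge label):
A C (2): add. Components now {A,C} {B} {D} {E} {F}
B D (2): add. Components now {A,C} {B,D} {E} {F}
B C (3): add. Components now {A,B,C,D} {E} {F}
C F (4): add. Components now {A,B,C,D,F} {E}
A B (5): skip — A and B already connected.
A E (7): add. Components now {A,B,C,D,E,F}
Edges rejected before the tree was complete: 1.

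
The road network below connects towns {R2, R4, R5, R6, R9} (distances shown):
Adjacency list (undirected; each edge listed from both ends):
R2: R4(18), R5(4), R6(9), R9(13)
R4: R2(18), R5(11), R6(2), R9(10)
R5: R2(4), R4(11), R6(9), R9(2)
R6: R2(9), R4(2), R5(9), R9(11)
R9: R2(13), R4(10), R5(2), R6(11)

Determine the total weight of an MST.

Prim, starting at R4.
Step 1: frontier [R4-R6 2, R4-R9 10, R4-R5 11, R2-R4 18] → take R4-R6 (2); add R6.
Step 2: frontier [R4-R9 10, R4-R5 11, R2-R4 18, R2-R6 9, R5-R6 9, R6-R9 11] → take R2-R6 (9); add R2.
Step 3: frontier [R2-R5 4, R2-R9 13, R4-R9 10, R4-R5 11, R5-R6 9, R6-R9 11] → take R2-R5 (4); add R5.
Step 4: frontier [R2-R9 13, R4-R9 10, R5-R9 2, R6-R9 11] → take R5-R9 (2); add R9.
MST edges: R4-R6, R2-R6, R2-R5, R5-R9; total weight 2+9+4+2 = 17.

17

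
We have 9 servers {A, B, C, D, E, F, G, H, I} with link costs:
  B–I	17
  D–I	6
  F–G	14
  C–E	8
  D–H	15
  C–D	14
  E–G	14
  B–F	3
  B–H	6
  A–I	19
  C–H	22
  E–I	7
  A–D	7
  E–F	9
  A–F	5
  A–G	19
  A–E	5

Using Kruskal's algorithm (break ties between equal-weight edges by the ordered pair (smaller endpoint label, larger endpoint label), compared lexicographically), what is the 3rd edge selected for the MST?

A-F

Kruskal's algorithm — process edges by increasing weight (ties by edge label):
B–F (3): add — endpoints in different components.
A–E (5): add — endpoints in different components.
A–F (5): add — endpoints in different components.
B–H (6): add — endpoints in different components.
D–I (6): add — endpoints in different components.
A–D (7): add — endpoints in different components.
E–I (7): skip — E and I already connected.
C–E (8): add — endpoints in different components.
E–F (9): skip — E and F already connected.
C–D (14): skip — C and D already connected.
E–G (14): add — endpoints in different components.
The 3rd edge added is A–F.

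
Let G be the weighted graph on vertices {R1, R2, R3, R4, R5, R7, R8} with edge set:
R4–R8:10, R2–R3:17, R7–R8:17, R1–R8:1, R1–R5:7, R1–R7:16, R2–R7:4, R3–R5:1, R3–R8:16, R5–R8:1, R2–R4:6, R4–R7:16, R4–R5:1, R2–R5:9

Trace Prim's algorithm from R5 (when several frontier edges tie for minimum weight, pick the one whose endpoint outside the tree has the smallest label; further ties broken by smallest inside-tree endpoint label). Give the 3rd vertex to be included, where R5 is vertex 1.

R4

Prim's algorithm from R5:
Step 1: cheapest edge leaving the tree is R3–R5 (1); add R3.
Step 2: cheapest edge leaving the tree is R4–R5 (1); add R4.
Step 3: cheapest edge leaving the tree is R5–R8 (1); add R8.
Step 4: cheapest edge leaving the tree is R1–R8 (1); add R1.
Step 5: cheapest edge leaving the tree is R2–R4 (6); add R2.
Step 6: cheapest edge leaving the tree is R2–R7 (4); add R7.
Vertex order: R5, R3, R4, R8, R1, R2, R7. The 3rd vertex is R4.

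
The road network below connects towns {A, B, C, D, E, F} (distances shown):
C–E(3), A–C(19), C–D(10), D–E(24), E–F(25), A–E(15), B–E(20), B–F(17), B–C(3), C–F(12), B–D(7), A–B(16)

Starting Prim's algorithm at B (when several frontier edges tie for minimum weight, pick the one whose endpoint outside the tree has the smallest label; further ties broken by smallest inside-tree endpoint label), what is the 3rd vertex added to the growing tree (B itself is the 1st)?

E

Prim, starting at B.
Step 1: cheapest edge leaving the tree is B–C (3); add C.
Step 2: cheapest edge leaving the tree is C–E (3); add E.
Step 3: cheapest edge leaving the tree is B–D (7); add D.
Step 4: cheapest edge leaving the tree is C–F (12); add F.
Step 5: cheapest edge leaving the tree is A–E (15); add A.
Vertex order: B, C, E, D, F, A. The 3rd vertex is E.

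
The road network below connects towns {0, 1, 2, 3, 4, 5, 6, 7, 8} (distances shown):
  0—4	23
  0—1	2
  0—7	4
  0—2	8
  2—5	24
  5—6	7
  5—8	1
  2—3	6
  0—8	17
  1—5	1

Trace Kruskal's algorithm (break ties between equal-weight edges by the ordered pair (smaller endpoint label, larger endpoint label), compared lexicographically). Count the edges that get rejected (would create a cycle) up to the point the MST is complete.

1

Kruskal's algorithm — process edges by increasing weight (ties by edge label):
1—5 (1): add — endpoints in different components.
5—8 (1): add — endpoints in different components.
0—1 (2): add — endpoints in different components.
0—7 (4): add — endpoints in different components.
2—3 (6): add — endpoints in different components.
5—6 (7): add — endpoints in different components.
0—2 (8): add — endpoints in different components.
0—8 (17): skip — 0 and 8 already connected.
0—4 (23): add — endpoints in different components.
Edges rejected before the tree was complete: 1.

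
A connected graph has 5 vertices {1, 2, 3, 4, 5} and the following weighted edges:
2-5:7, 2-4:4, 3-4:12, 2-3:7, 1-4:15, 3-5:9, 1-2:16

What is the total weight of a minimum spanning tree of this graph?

33

Kruskal: consider edges lightest-first.
2-4 (4): add. Components now {1} {2,4} {3} {5}
2-3 (7): add. Components now {1} {2,3,4} {5}
2-5 (7): add. Components now {1} {2,3,4,5}
3-5 (9): skip — 3 and 5 already connected.
3-4 (12): skip — 3 and 4 already connected.
1-4 (15): add. Components now {1,2,3,4,5}
MST edges: 2-4, 2-3, 2-5, 1-4; total weight 4+7+7+15 = 33.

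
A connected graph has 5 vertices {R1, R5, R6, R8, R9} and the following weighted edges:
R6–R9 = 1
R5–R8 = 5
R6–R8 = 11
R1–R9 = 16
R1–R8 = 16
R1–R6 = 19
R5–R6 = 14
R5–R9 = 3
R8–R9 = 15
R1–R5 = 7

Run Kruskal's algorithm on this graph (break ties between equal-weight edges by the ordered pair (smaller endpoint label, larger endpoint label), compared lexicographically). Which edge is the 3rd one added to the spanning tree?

R5-R8

Kruskal: consider edges lightest-first.
R6–R9 (1): add — endpoints in different components.
R5–R9 (3): add — endpoints in different components.
R5–R8 (5): add — endpoints in different components.
R1–R5 (7): add — endpoints in different components.
The 3rd edge added is R5–R8.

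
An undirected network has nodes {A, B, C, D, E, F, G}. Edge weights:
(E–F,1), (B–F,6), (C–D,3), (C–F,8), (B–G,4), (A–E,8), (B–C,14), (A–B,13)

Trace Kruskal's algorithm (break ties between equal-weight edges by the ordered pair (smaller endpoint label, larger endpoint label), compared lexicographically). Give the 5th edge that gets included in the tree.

Sort edges by weight, then run Kruskal:
E–F (1): add. Components now {A} {B} {C} {D} {E,F} {G}
C–D (3): add. Components now {A} {B} {C,D} {E,F} {G}
B–G (4): add. Components now {A} {B,G} {C,D} {E,F}
B–F (6): add. Components now {A} {B,E,F,G} {C,D}
A–E (8): add. Components now {A,B,E,F,G} {C,D}
C–F (8): add. Components now {A,B,C,D,E,F,G}
The 5th edge added is A–E.

A-E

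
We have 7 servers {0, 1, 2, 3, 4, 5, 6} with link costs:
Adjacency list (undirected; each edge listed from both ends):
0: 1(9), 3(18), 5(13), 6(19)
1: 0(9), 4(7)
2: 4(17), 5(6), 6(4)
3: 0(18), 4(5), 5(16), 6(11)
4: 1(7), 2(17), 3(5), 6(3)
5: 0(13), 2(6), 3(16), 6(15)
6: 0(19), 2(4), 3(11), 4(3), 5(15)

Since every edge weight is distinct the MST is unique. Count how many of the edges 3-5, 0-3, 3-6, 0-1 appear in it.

Kruskal's algorithm — process edges by increasing weight (ties by edge label):
4-6 (3): add — endpoints in different components.
2-6 (4): add — endpoints in different components.
3-4 (5): add — endpoints in different components.
2-5 (6): add — endpoints in different components.
1-4 (7): add — endpoints in different components.
0-1 (9): add — endpoints in different components.
MST edge set: {4-6, 2-6, 3-4, 2-5, 1-4, 0-1}.
Of the listed edges, {0-1} are in the MST → 1.

1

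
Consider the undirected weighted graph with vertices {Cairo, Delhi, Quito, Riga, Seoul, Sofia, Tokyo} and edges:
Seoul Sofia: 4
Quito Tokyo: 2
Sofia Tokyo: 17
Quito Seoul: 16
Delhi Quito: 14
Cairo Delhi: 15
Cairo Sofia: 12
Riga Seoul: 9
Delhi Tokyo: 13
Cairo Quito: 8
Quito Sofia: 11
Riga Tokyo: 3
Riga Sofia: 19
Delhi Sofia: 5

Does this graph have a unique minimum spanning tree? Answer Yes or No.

Kruskal's algorithm — process edges by increasing weight (ties by edge label):
Quito Tokyo (2): add — endpoints in different components.
Riga Tokyo (3): add — endpoints in different components.
Seoul Sofia (4): add — endpoints in different components.
Delhi Sofia (5): add — endpoints in different components.
Cairo Quito (8): add — endpoints in different components.
Riga Seoul (9): add — endpoints in different components.
Every non-tree edge has weight strictly greater than the heaviest edge on the tree path between its endpoints, so the MST is unique.

Yes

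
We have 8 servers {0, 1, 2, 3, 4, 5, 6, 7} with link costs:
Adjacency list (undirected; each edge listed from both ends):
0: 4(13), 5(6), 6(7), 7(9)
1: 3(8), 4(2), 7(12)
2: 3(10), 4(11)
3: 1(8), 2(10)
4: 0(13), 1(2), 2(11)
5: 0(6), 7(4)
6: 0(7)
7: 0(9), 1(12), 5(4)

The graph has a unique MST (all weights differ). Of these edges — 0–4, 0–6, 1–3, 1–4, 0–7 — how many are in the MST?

3

Sort edges by weight, then run Kruskal:
1–4 (2): add — endpoints in different components.
5–7 (4): add — endpoints in different components.
0–5 (6): add — endpoints in different components.
0–6 (7): add — endpoints in different components.
1–3 (8): add — endpoints in different components.
0–7 (9): skip — 0 and 7 already connected.
2–3 (10): add — endpoints in different components.
2–4 (11): skip — 2 and 4 already connected.
1–7 (12): add — endpoints in different components.
MST edge set: {1–4, 5–7, 0–5, 0–6, 1–3, 2–3, 1–7}.
Of the listed edges, {0–6, 1–3, 1–4} are in the MST → 3.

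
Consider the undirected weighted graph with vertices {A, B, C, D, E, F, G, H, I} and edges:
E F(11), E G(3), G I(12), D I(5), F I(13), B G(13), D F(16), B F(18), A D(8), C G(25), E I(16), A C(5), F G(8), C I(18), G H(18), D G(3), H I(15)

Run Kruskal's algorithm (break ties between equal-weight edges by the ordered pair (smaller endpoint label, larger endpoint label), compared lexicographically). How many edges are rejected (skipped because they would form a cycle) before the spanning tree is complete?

3

Kruskal: consider edges lightest-first.
D G (3): add — endpoints in different components.
E G (3): add — endpoints in different components.
A C (5): add — endpoints in different components.
D I (5): add — endpoints in different components.
A D (8): add — endpoints in different components.
F G (8): add — endpoints in different components.
E F (11): skip — E and F already connected.
G I (12): skip — G and I already connected.
B G (13): add — endpoints in different components.
F I (13): skip — F and I already connected.
H I (15): add — endpoints in different components.
Edges rejected before the tree was complete: 3.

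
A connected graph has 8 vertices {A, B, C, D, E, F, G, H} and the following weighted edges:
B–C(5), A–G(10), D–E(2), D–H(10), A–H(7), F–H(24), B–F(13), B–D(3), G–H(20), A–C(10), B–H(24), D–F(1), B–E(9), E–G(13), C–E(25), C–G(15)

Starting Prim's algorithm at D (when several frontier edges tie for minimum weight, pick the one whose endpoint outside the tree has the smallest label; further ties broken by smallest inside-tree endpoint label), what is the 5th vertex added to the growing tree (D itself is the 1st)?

C

Grow the tree from D using Prim:
Step 1: cheapest edge leaving the tree is D–F (1); add F.
Step 2: cheapest edge leaving the tree is D–E (2); add E.
Step 3: cheapest edge leaving the tree is B–D (3); add B.
Step 4: cheapest edge leaving the tree is B–C (5); add C.
Step 5: cheapest edge leaving the tree is A–C (10); add A.
Step 6: cheapest edge leaving the tree is A–H (7); add H.
Step 7: cheapest edge leaving the tree is A–G (10); add G.
Vertex order: D, F, E, B, C, A, H, G. The 5th vertex is C.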